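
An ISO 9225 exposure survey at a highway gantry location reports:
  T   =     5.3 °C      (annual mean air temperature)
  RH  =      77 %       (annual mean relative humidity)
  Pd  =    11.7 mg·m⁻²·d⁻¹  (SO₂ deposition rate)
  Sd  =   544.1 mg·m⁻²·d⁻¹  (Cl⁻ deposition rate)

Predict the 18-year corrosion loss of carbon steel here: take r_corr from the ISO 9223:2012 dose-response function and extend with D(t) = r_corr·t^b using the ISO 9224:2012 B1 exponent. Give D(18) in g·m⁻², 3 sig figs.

D(18) = 3.35e+03 g·m⁻²

carbon steel: T≤10 °C ⇒ hinge +0.150·(5.3−10) = -0.7050
  sulphur-dioxide contribution → 14.66 μm/a
  chloride contribution → 79.49 μm/a
  ⇒ r_corr(carbon steel) = 94.15 μm/a
Long-term exponent b (ISO 9224 Table 2, B1) = 0.523
  D(18) = 94.15 × 18^0.523 = 94.15 × 4.534 = 426.9 μm
  Mass loss = 426.9 μm × 7.85 g/cm³ = 3351 g·m⁻²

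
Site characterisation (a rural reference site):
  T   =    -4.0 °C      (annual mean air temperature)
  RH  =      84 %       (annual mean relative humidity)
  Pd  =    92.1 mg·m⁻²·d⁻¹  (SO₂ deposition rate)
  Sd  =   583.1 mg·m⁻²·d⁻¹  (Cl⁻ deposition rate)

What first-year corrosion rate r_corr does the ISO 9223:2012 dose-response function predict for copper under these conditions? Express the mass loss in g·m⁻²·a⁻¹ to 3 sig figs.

copper: temperature factor f = +0.126·(-14.0) = -1.7640
  Pd branch = 0.0053·Pd^0.26·e^(0.059·RH+f) = 0.4181 μm/a
  Cl⁻ term: 0.01025·583.1^0.27·exp(0.036·84+0.049·-4.0) = 0.9675
  r_corr = 0.4181 + 0.9675 = 1.386 μm/a
Convert to mass loss: 1.386 μm/a × 8.96 g/cm³ = 12.41 g·m⁻²·a⁻¹

r_corr = 12.4 g·m⁻²·a⁻¹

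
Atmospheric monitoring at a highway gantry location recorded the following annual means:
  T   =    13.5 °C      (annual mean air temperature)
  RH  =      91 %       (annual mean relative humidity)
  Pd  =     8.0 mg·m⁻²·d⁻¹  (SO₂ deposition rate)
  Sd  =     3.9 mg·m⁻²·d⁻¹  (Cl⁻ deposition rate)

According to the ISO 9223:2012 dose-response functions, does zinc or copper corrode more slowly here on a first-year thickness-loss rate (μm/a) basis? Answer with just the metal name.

zinc

zinc: T>10 °C ⇒ hinge -0.071·(13.5−10) = -0.2485
  SO₂ term: 0.0129·8.0^0.44·exp(0.046·91-0.2485) = 1.652
  Cl⁻ term: 0.0175·3.9^0.57·exp(0.008·91+0.085·13.5) = 0.248
  r_corr = 1.652 + 0.248 = 1.9 μm/a
copper: T>10 °C ⇒ hinge -0.080·(13.5−10) = -0.2800
  SO₂ term: 0.0053·8.0^0.26·exp(0.059·91-0.2800) = 1.476
  Sd branch = 0.01025·Sd^0.27·e^(0.036·RH+0.049·T) = 0.7592 μm/a
  sum: 1.476 + 0.7592 → r_corr = 2.236 μm/a
Ordering by μm/a: copper (2.24) > zinc (1.9)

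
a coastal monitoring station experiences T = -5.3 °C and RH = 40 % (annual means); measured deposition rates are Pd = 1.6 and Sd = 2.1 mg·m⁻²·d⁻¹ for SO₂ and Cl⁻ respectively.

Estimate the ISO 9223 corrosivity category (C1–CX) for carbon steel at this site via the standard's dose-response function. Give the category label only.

C1

carbon steel: f(T) = +0.150·(T−10) [T≤10 °C] = -2.2950
  Pd branch = 1.77·Pd^0.52·e^(0.02·RH+f) = 0.5068 μm/a
  Cl⁻ term: 0.102·2.1^0.62·exp(0.033·40+0.04·-5.3) = 0.4893
  sum: 0.5068 + 0.4893 → r_corr = 0.9961 μm/a
0.996 μm/a falls in (0, 1.3] for carbon steel → category C1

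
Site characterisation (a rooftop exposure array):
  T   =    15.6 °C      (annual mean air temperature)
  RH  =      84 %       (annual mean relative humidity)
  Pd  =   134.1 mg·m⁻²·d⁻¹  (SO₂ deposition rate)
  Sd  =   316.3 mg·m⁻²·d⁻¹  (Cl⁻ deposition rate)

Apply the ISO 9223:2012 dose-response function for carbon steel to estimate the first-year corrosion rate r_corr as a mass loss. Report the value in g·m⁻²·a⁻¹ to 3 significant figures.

carbon steel: f(T) = -0.054·(T−10) [T>10 °C] = -0.3024
  sulphur-dioxide contribution → 89.64 μm/a
  chloride contribution → 108 μm/a
  total first-year rate 197.7 μm/a
Convert to mass loss: 197.7 μm/a × 7.85 g/cm³ = 1552 g·m⁻²·a⁻¹

r_corr = 1.55e+03 g·m⁻²·a⁻¹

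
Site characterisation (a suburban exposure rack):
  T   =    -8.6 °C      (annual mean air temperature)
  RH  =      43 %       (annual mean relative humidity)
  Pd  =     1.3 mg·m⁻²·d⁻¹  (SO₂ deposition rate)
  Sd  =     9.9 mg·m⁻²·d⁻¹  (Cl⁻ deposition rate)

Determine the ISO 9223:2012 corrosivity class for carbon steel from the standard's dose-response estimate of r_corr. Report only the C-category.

C2

carbon steel: f(T) = +0.150·(T−10) [T≤10 °C] = -2.7900
  SO₂ term: 1.77·1.3^0.52·exp(0.02·43-2.7900) = 0.2945
  Sd branch = 0.102·Sd^0.62·e^(0.033·RH+0.04·T) = 1.238 μm/a
  sum: 0.2945 + 1.238 → r_corr = 1.533 μm/a
Category bounds: 1.3…25 μm/a bracket r_corr ⇒ C2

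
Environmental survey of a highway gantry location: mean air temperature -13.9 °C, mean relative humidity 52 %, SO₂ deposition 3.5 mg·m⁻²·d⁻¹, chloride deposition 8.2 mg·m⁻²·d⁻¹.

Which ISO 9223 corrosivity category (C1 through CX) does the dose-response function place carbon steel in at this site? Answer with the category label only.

C2

carbon steel: temperature factor f = +0.150·(-23.9) = -3.5850
  sulphur-dioxide contribution → 0.2664 μm/a
  chloride contribution → 1.199 μm/a
  total first-year rate 1.466 μm/a
ISO 9223 Table 2 (carbon steel): 1.3 < 1.47 ≤ 25 μm/a ⇒ C2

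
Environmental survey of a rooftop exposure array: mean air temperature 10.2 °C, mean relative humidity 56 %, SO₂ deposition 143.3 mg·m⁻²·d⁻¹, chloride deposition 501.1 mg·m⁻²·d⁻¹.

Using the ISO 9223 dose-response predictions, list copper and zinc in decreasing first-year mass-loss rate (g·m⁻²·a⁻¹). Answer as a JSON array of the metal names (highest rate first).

["zinc", "copper"]

copper: temperature factor f = -0.080·(0.2) = -0.0160
  Pd branch = 0.0053·Pd^0.26·e^(0.059·RH+f) = 0.5163 μm/a
  Sd branch = 0.01025·Sd^0.27·e^(0.036·RH+0.049·T) = 0.6797 μm/a
  sum: 0.5163 + 0.6797 → r_corr = 1.196 μm/a
  mass loss = 1.196 μm/a × 8.96 g/cm³ = 10.72 g·m⁻²·a⁻¹
zinc: T>10 °C ⇒ hinge -0.071·(10.2−10) = -0.0142
  Pd branch = 0.0129·Pd^0.44·e^(0.046·RH+f) = 1.486 μm/a
  Cl⁻ term: 0.0175·501.1^0.57·exp(0.008·56+0.085·10.2) = 2.255
  r_corr = 1.486 + 2.255 = 3.74 μm/a
  mass loss = 3.74 μm/a × 7.14 g/cm³ = 26.71 g·m⁻²·a⁻¹
Ordering by g·m⁻²·a⁻¹: zinc (26.7) > copper (10.7)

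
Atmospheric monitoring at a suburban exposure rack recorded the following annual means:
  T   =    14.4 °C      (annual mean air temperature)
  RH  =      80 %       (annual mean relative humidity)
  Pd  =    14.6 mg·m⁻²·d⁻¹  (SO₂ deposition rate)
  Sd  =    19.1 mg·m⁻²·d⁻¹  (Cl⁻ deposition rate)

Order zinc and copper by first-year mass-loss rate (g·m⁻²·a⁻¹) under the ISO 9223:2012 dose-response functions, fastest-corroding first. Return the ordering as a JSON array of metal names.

["copper", "zinc"]

zinc: f(T) = -0.071·(T−10) [T>10 °C] = -0.3124
  Pd branch = 0.0129·Pd^0.44·e^(0.046·RH+f) = 1.217 μm/a
  Sd branch = 0.0175·Sd^0.57·e^(0.008·RH+0.085·T) = 0.6064 μm/a
  r_corr = 1.217 + 0.6064 = 1.824 μm/a
  mass loss = 1.824 μm/a × 7.14 g/cm³ = 13.02 g·m⁻²·a⁻¹
copper: f(T) = -0.080·(T−10) [T>10 °C] = -0.3520
  Pd branch = 0.0053·Pd^0.26·e^(0.059·RH+f) = 0.8395 μm/a
  Cl⁻ term: 0.01025·19.1^0.27·exp(0.036·80+0.049·14.4) = 0.82
  r_corr = 0.8395 + 0.82 = 1.659 μm/a
  mass loss = 1.659 μm/a × 8.96 g/cm³ = 14.87 g·m⁻²·a⁻¹
Ordering by g·m⁻²·a⁻¹: copper (14.9) > zinc (13)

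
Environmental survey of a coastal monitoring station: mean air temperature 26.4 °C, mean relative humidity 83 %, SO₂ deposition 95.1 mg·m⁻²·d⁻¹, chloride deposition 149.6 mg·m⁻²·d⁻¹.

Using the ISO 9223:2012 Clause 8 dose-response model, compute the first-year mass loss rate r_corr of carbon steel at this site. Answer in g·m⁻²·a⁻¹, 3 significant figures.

r_corr = 1.12e+03 g·m⁻²·a⁻¹

carbon steel: f(T) = -0.054·(T−10) [T>10 °C] = -0.8856
  SO₂ term: 1.77·95.1^0.52·exp(0.02·83-0.8856) = 41.02
  Sd branch = 0.102·Sd^0.62·e^(0.033·RH+0.04·T) = 101.2 μm/a
  r_corr = 41.02 + 101.2 = 142.2 μm/a
Convert to mass loss: 142.2 μm/a × 7.85 g/cm³ = 1116 g·m⁻²·a⁻¹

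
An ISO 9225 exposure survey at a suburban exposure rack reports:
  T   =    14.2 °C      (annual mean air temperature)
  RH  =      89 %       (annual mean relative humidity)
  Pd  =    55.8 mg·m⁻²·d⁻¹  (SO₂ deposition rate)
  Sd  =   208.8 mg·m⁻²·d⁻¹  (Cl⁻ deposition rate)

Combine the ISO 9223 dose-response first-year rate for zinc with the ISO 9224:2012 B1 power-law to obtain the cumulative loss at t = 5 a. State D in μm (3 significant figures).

zinc: f(T) = -0.071·(T−10) [T>10 °C] = -0.2982
  SO₂ term: 0.0129·55.8^0.44·exp(0.046·89-0.2982) = 3.37
  Sd branch = 0.0175·Sd^0.57·e^(0.008·RH+0.085·T) = 2.504 μm/a
  sum: 3.37 + 2.504 → r_corr = 5.874 μm/a
ISO 9224: D(t) = r_corr · t^b with b = 0.813 (zinc, B1)
  D(5) = 5.874 × 5^0.813 = 5.874 × 3.701 = 21.74 μm

D(5) = 21.7 μm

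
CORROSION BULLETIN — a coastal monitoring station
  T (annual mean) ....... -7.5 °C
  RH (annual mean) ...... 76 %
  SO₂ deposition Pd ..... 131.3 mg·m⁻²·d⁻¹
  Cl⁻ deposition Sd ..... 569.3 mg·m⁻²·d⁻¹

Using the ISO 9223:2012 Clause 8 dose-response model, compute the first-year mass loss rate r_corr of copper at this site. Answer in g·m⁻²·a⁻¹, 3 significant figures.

r_corr = 7.09 g·m⁻²·a⁻¹

copper: f(T) = +0.126·(T−10) [T≤10 °C] = -2.2050
  SO₂ term: 0.0053·131.3^0.26·exp(0.059·76-2.2050) = 0.184
  Sd branch = 0.01025·Sd^0.27·e^(0.036·RH+0.049·T) = 0.6071 μm/a
  r_corr = 0.184 + 0.6071 = 0.7911 μm/a
Convert to mass loss: 0.7911 μm/a × 8.96 g/cm³ = 7.089 g·m⁻²·a⁻¹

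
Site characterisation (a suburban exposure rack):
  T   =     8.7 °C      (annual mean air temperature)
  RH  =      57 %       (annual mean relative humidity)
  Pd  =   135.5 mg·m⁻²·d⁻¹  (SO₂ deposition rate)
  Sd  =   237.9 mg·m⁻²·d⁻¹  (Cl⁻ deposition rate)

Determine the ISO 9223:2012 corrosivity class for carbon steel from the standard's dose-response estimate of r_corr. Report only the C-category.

carbon steel: T≤10 °C ⇒ hinge +0.150·(8.7−10) = -0.1950
  SO₂ term: 1.77·135.5^0.52·exp(0.02·57-0.1950) = 58.48
  Sd branch = 0.102·Sd^0.62·e^(0.033·RH+0.04·T) = 28.18 μm/a
  r_corr = 58.48 + 28.18 = 86.66 μm/a
86.7 μm/a falls in (80, 200] for carbon steel → category C5

C5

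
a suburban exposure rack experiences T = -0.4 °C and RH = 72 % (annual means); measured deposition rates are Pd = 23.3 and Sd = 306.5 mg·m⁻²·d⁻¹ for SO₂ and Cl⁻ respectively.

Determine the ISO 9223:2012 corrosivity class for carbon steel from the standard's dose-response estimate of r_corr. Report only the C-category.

carbon steel: temperature factor f = +0.150·(-10.4) = -1.5600
  SO₂ term: 1.77·23.3^0.52·exp(0.02·72-1.5600) = 8.07
  Sd branch = 0.102·Sd^0.62·e^(0.033·RH+0.04·T) = 37.59 μm/a
  sum: 8.07 + 37.59 → r_corr = 45.66 μm/a
45.7 μm/a falls in (25, 50] for carbon steel → category C3

C3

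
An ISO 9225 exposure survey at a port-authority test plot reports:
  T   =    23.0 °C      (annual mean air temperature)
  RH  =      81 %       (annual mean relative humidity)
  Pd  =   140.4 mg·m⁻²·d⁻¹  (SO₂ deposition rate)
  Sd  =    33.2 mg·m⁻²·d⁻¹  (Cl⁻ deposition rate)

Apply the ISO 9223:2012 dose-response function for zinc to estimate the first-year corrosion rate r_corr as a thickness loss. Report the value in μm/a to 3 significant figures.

zinc: T>10 °C ⇒ hinge -0.071·(23.0−10) = -0.9230
  Pd branch = 0.0129·Pd^0.44·e^(0.046·RH+f) = 1.874 μm/a
  Cl⁻ term: 0.0175·33.2^0.57·exp(0.008·81+0.085·23.0) = 1.74
  sum: 1.874 + 1.74 → r_corr = 3.614 μm/a

r_corr = 3.61 μm/a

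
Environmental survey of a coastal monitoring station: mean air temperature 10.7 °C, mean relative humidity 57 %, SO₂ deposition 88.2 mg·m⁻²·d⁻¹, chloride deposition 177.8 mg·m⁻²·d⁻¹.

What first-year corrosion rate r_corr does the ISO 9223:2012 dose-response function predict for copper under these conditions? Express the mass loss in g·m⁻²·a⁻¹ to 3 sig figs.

r_corr = 9.05 g·m⁻²·a⁻¹

copper: T>10 °C ⇒ hinge -0.080·(10.7−10) = -0.0560
  SO₂ term: 0.0053·88.2^0.26·exp(0.059·57-0.0560) = 0.4638
  Cl⁻ term: 0.01025·177.8^0.27·exp(0.036·57+0.049·10.7) = 0.5459
  sum: 0.4638 + 0.5459 → r_corr = 1.01 μm/a
Convert to mass loss: 1.01 μm/a × 8.96 g/cm³ = 9.046 g·m⁻²·a⁻¹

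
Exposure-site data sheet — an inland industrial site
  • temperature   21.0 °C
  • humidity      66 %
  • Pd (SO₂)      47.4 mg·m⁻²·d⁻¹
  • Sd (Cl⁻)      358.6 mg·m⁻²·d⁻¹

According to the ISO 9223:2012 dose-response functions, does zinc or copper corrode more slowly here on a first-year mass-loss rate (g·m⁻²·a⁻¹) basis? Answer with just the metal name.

copper

zinc: f(T) = -0.071·(T−10) [T>10 °C] = -0.7810
  SO₂ term: 0.0129·47.4^0.44·exp(0.046·66-0.7810) = 0.6718
  Sd branch = 0.0175·Sd^0.57·e^(0.008·RH+0.085·T) = 5.055 μm/a
  r_corr = 0.6718 + 5.055 = 5.726 μm/a
  mass loss = 5.726 μm/a × 7.14 g/cm³ = 40.89 g·m⁻²·a⁻¹
copper: T>10 °C ⇒ hinge -0.080·(21.0−10) = -0.8800
  Pd branch = 0.0053·Pd^0.26·e^(0.059·RH+f) = 0.2944 μm/a
  Sd branch = 0.01025·Sd^0.27·e^(0.036·RH+0.049·T) = 1.511 μm/a
  r_corr = 0.2944 + 1.511 = 1.805 μm/a
  mass loss = 1.805 μm/a × 8.96 g/cm³ = 16.18 g·m⁻²·a⁻¹
Ordering by g·m⁻²·a⁻¹: zinc (40.9) > copper (16.2)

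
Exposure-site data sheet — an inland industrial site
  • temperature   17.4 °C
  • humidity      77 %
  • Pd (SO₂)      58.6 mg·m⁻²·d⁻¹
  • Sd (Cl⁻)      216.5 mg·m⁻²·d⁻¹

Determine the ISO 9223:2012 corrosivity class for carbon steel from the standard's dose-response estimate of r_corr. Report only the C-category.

C5

carbon steel: f(T) = -0.054·(T−10) [T>10 °C] = -0.3996
  sulphur-dioxide contribution → 45.98 μm/a
  chloride contribution → 72.84 μm/a
  total first-year rate 118.8 μm/a
ISO 9223 Table 2 (carbon steel): 80 < 119 ≤ 200 μm/a ⇒ C5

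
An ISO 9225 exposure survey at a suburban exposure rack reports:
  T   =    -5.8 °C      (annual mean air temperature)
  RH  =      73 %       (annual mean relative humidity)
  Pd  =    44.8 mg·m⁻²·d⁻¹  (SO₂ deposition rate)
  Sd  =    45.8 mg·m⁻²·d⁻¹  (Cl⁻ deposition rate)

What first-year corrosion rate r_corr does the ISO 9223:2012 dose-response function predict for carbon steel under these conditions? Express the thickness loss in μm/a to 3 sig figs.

r_corr = 14.8 μm/a

carbon steel: T≤10 °C ⇒ hinge +0.150·(-5.8−10) = -2.3700
  Pd branch = 1.77·Pd^0.52·e^(0.02·RH+f) = 5.146 μm/a
  Sd branch = 0.102·Sd^0.62·e^(0.033·RH+0.04·T) = 9.634 μm/a
  r_corr = 5.146 + 9.634 = 14.78 μm/a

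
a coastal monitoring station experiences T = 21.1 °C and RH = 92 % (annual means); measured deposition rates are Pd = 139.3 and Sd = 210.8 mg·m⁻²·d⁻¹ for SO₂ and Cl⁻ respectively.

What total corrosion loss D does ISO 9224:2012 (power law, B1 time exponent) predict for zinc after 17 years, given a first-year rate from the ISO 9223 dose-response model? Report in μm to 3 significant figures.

zinc: T>10 °C ⇒ hinge -0.071·(21.1−10) = -0.7881
  sulphur-dioxide contribution → 3.545 μm/a
  chloride contribution → 4.637 μm/a
  total first-year rate 8.181 μm/a
ISO 9224: D(t) = r_corr · t^b with b = 0.813 (zinc, B1)
  D(17) = 8.181 × 17^0.813 = 8.181 × 10.01 = 81.88 μm

D(17) = 81.9 μm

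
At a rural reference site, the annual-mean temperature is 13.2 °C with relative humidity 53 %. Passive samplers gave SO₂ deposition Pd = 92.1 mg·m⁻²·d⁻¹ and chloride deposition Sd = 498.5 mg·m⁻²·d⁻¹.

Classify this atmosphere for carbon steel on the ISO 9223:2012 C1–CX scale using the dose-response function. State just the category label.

C5

carbon steel: f(T) = -0.054·(T−10) [T>10 °C] = -0.1728
  sulphur-dioxide contribution → 45.15 μm/a
  chloride contribution → 46.78 μm/a
  total first-year rate 91.93 μm/a
ISO 9223 Table 2 (carbon steel): 80 < 91.9 ≤ 200 μm/a ⇒ C5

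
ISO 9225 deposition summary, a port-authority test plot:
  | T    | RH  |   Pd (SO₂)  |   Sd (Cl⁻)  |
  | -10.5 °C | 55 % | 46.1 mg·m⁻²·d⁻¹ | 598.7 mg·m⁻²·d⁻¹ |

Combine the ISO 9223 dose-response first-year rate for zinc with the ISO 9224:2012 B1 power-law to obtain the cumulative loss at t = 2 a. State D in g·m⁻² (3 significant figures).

D(2) = 10.4 g·m⁻²

zinc: f(T) = +0.038·(T−10) [T≤10 °C] = -0.7790
  Pd branch = 0.0129·Pd^0.44·e^(0.046·RH+f) = 0.4009 μm/a
  Cl⁻ term: 0.0175·598.7^0.57·exp(0.008·55+0.085·-10.5) = 0.4261
  sum: 0.4009 + 0.4261 → r_corr = 0.827 μm/a
ISO 9224: D(t) = r_corr · t^b with b = 0.813 (zinc, B1)
  D(2) = 0.827 × 2^0.813 = 0.827 × 1.757 = 1.453 μm
  Mass loss = 1.453 μm × 7.14 g/cm³ = 10.37 g·m⁻²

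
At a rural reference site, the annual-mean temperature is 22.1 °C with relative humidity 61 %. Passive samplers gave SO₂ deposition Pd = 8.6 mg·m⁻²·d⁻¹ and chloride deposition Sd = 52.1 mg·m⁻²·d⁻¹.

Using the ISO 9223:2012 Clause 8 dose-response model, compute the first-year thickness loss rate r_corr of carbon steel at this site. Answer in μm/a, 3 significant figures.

carbon steel: temperature factor f = -0.054·(12.1) = -0.6534
  sulphur-dioxide contribution → 9.55 μm/a
  chloride contribution → 21.44 μm/a
  total first-year rate 30.99 μm/a

r_corr = 31.0 μm/a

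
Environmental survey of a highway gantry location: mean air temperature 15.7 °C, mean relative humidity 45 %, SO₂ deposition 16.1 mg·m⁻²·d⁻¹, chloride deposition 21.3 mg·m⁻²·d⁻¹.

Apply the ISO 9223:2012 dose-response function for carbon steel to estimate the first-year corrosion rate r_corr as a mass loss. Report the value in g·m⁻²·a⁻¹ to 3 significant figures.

r_corr = 151 g·m⁻²·a⁻¹

carbon steel: temperature factor f = -0.054·(5.7) = -0.3078
  sulphur-dioxide contribution → 13.57 μm/a
  chloride contribution → 5.622 μm/a
  total first-year rate 19.2 μm/a
Convert to mass loss: 19.2 μm/a × 7.85 g/cm³ = 150.7 g·m⁻²·a⁻¹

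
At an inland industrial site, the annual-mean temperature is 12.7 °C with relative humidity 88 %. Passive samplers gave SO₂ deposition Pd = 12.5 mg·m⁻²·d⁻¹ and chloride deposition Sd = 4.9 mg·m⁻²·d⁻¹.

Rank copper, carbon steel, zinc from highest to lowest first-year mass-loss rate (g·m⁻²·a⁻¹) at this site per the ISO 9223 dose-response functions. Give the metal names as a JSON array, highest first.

copper: f(T) = -0.080·(T−10) [T>10 °C] = -0.2160
  Pd branch = 0.0053·Pd^0.26·e^(0.059·RH+f) = 1.481 μm/a
  Cl⁻ term: 0.01025·4.9^0.27·exp(0.036·88+0.049·12.7) = 0.6969
  sum: 1.481 + 0.6969 → r_corr = 2.178 μm/a
  mass loss = 2.178 μm/a × 8.96 g/cm³ = 19.51 g·m⁻²·a⁻¹
carbon steel: T>10 °C ⇒ hinge -0.054·(12.7−10) = -0.1458
  SO₂ term: 1.77·12.5^0.52·exp(0.02·88-0.1458) = 33.07
  Cl⁻ term: 0.102·4.9^0.62·exp(0.033·88+0.04·12.7) = 8.286
  r_corr = 33.07 + 8.286 = 41.35 μm/a
  mass loss = 41.35 μm/a × 7.85 g/cm³ = 324.6 g·m⁻²·a⁻¹
zinc: T>10 °C ⇒ hinge -0.071·(12.7−10) = -0.1917
  SO₂ term: 0.0129·12.5^0.44·exp(0.046·88-0.1917) = 1.854
  Sd branch = 0.0175·Sd^0.57·e^(0.008·RH+0.085·T) = 0.2576 μm/a
  sum: 1.854 + 0.2576 → r_corr = 2.111 μm/a
  mass loss = 2.111 μm/a × 7.14 g/cm³ = 15.07 g·m⁻²·a⁻¹
Ordering by g·m⁻²·a⁻¹: carbon steel (325) > copper (19.5) > zinc (15.1)

["carbon steel", "copper", "zinc"]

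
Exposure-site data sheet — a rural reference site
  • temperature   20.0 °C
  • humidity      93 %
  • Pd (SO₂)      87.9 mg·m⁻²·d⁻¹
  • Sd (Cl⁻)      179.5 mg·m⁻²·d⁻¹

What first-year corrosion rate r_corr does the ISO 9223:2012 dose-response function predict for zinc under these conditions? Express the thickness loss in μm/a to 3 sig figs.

zinc: f(T) = -0.071·(T−10) [T>10 °C] = -0.7100
  SO₂ term: 0.0129·87.9^0.44·exp(0.046·93-0.7100) = 3.277
  Sd branch = 0.0175·Sd^0.57·e^(0.008·RH+0.085·T) = 3.884 μm/a
  sum: 3.277 + 3.884 → r_corr = 7.161 μm/a

r_corr = 7.16 μm/a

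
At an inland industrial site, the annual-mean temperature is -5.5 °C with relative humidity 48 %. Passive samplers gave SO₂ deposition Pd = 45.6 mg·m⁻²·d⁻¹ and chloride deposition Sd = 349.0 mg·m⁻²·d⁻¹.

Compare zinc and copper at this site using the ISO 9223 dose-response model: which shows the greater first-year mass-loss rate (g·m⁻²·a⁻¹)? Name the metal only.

zinc: temperature factor f = +0.038·(-15.5) = -0.5890
  sulphur-dioxide contribution → 0.3497 μm/a
  chloride contribution → 0.4531 μm/a
  total first-year rate 0.8028 μm/a
  mass loss = 0.8028 μm/a × 7.14 g/cm³ = 5.732 g·m⁻²·a⁻¹
copper: T≤10 °C ⇒ hinge +0.126·(-5.5−10) = -1.9530
  sulphur-dioxide contribution → 0.03446 μm/a
  chloride contribution → 0.2141 μm/a
  total first-year rate 0.2486 μm/a
  mass loss = 0.2486 μm/a × 8.96 g/cm³ = 2.228 g·m⁻²·a⁻¹
Ordering by g·m⁻²·a⁻¹: zinc (5.73) > copper (2.23)

zinc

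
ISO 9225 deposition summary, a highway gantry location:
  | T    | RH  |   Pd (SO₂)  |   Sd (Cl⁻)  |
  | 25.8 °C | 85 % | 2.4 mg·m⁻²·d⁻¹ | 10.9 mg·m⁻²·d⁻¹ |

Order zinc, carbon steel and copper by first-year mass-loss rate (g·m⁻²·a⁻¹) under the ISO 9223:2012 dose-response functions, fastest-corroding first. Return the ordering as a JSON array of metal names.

["carbon steel", "copper", "zinc"]

zinc: f(T) = -0.071·(T−10) [T>10 °C] = -1.1218
  SO₂ term: 0.0129·2.4^0.44·exp(0.046·85-1.1218) = 0.3082
  Sd branch = 0.0175·Sd^0.57·e^(0.008·RH+0.085·T) = 1.208 μm/a
  r_corr = 0.3082 + 1.208 = 1.516 μm/a
  mass loss = 1.516 μm/a × 7.14 g/cm³ = 10.83 g·m⁻²·a⁻¹
carbon steel: temperature factor f = -0.054·(15.8) = -0.8532
  Pd branch = 1.77·Pd^0.52·e^(0.02·RH+f) = 6.508 μm/a
  Sd branch = 0.102·Sd^0.62·e^(0.033·RH+0.04·T) = 20.81 μm/a
  sum: 6.508 + 20.81 → r_corr = 27.31 μm/a
  mass loss = 27.31 μm/a × 7.85 g/cm³ = 214.4 g·m⁻²·a⁻¹
copper: f(T) = -0.080·(T−10) [T>10 °C] = -1.2640
  Pd branch = 0.0053·Pd^0.26·e^(0.059·RH+f) = 0.2832 μm/a
  Cl⁻ term: 0.01025·10.9^0.27·exp(0.036·85+0.049·25.8) = 1.475
  sum: 0.2832 + 1.475 → r_corr = 1.758 μm/a
  mass loss = 1.758 μm/a × 8.96 g/cm³ = 15.75 g·m⁻²·a⁻¹
Ordering by g·m⁻²·a⁻¹: carbon steel (214) > copper (15.8) > zinc (10.8)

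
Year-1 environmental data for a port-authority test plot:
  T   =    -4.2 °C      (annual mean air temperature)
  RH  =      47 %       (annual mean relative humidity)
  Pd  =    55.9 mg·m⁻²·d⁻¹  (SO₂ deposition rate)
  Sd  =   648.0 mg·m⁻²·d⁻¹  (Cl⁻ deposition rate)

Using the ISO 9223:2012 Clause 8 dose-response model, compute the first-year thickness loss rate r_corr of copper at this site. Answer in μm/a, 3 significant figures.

copper: temperature factor f = +0.126·(-14.2) = -1.7892
  SO₂ term: 0.0053·55.9^0.26·exp(0.059·47-1.7892) = 0.04035
  Sd branch = 0.01025·Sd^0.27·e^(0.036·RH+0.049·T) = 0.2602 μm/a
  r_corr = 0.04035 + 0.2602 = 0.3005 μm/a

r_corr = 0.301 μm/a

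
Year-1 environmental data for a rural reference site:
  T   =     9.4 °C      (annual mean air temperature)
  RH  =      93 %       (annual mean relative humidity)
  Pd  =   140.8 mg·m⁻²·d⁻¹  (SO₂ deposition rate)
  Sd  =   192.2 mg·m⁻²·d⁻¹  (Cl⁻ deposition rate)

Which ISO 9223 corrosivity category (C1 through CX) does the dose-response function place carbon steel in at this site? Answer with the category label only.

CX

carbon steel: temperature factor f = +0.150·(-0.6) = -0.0900
  sulphur-dioxide contribution → 136.1 μm/a
  chloride contribution → 83.31 μm/a
  total first-year rate 219.4 μm/a
Category bounds: 200…700 μm/a bracket r_corr ⇒ CX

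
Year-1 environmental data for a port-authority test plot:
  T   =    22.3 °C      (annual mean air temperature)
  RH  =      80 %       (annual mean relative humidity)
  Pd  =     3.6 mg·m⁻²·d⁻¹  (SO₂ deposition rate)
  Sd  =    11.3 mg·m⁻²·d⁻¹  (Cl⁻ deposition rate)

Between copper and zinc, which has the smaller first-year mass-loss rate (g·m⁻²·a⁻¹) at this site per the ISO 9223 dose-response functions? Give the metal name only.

copper: T>10 °C ⇒ hinge -0.080·(22.3−10) = -0.9840
  Pd branch = 0.0053·Pd^0.26·e^(0.059·RH+f) = 0.3101 μm/a
  Sd branch = 0.01025·Sd^0.27·e^(0.036·RH+0.049·T) = 1.048 μm/a
  r_corr = 0.3101 + 1.048 = 1.358 μm/a
  mass loss = 1.358 μm/a × 8.96 g/cm³ = 12.17 g·m⁻²·a⁻¹
zinc: temperature factor f = -0.071·(12.3) = -0.8733
  Pd branch = 0.0129·Pd^0.44·e^(0.046·RH+f) = 0.3752 μm/a
  Sd branch = 0.0175·Sd^0.57·e^(0.008·RH+0.085·T) = 0.8799 μm/a
  sum: 0.3752 + 0.8799 → r_corr = 1.255 μm/a
  mass loss = 1.255 μm/a × 7.14 g/cm³ = 8.962 g·m⁻²·a⁻¹
Ordering by g·m⁻²·a⁻¹: copper (12.2) > zinc (8.96)

zinc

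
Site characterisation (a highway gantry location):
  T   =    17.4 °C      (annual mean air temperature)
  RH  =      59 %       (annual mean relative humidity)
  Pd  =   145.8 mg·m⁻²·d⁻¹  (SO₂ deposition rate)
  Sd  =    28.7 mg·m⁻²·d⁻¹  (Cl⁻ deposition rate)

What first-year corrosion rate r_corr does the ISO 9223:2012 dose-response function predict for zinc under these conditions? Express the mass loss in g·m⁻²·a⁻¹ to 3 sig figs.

zinc: T>10 °C ⇒ hinge -0.071·(17.4−10) = -0.5254
  sulphur-dioxide contribution → 1.031 μm/a
  chloride contribution → 0.8343 μm/a
  total first-year rate 1.865 μm/a
Convert to mass loss: 1.865 μm/a × 7.14 g/cm³ = 13.32 g·m⁻²·a⁻¹

r_corr = 13.3 g·m⁻²·a⁻¹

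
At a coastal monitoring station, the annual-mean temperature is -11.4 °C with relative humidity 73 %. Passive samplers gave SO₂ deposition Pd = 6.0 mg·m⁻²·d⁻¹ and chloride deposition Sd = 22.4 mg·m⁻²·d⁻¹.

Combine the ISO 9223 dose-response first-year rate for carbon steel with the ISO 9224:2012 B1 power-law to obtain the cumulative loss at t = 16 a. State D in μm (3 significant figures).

D(16) = 24.4 μm

carbon steel: f(T) = +0.150·(T−10) [T≤10 °C] = -3.2100
  SO₂ term: 1.77·6.0^0.52·exp(0.02·73-3.2100) = 0.7809
  Cl⁻ term: 0.102·22.4^0.62·exp(0.033·73+0.04·-11.4) = 4.942
  r_corr = 0.7809 + 4.942 = 5.723 μm/a
ISO 9224: D(t) = r_corr · t^b with b = 0.523 (carbon steel, B1)
  D(16) = 5.723 × 16^0.523 = 5.723 × 4.263 = 24.4 μm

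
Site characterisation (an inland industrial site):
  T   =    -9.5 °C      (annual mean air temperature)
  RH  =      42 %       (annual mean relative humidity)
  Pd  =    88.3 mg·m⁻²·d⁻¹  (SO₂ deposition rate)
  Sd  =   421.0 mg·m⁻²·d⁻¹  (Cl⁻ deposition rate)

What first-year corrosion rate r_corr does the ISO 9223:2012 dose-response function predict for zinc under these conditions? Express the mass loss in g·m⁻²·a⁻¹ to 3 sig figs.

r_corr = 4.62 g·m⁻²·a⁻¹

zinc: f(T) = +0.038·(T−10) [T≤10 °C] = -0.7410
  Pd branch = 0.0129·Pd^0.44·e^(0.046·RH+f) = 0.3048 μm/a
  Sd branch = 0.0175·Sd^0.57·e^(0.008·RH+0.085·T) = 0.3421 μm/a
  r_corr = 0.3048 + 0.3421 = 0.6469 μm/a
Convert to mass loss: 0.6469 μm/a × 7.14 g/cm³ = 4.619 g·m⁻²·a⁻¹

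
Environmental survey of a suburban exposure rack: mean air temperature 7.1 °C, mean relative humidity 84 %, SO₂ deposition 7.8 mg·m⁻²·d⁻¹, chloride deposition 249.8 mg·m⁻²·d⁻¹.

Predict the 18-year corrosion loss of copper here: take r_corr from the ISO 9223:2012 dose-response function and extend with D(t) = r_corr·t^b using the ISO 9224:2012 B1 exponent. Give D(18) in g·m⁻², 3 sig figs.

copper: T≤10 °C ⇒ hinge +0.126·(7.1−10) = -0.3654
  sulphur-dioxide contribution → 0.891 μm/a
  chloride contribution → 1.326 μm/a
  ⇒ r_corr(copper) = 2.217 μm/a
ISO 9224: D(t) = r_corr · t^b with b = 0.667 (copper, B1)
  D(18) = 2.217 × 18^0.667 = 2.217 × 6.875 = 15.24 μm
  Mass loss = 15.24 μm × 8.96 g/cm³ = 136.6 g·m⁻²

D(18) = 137 g·m⁻²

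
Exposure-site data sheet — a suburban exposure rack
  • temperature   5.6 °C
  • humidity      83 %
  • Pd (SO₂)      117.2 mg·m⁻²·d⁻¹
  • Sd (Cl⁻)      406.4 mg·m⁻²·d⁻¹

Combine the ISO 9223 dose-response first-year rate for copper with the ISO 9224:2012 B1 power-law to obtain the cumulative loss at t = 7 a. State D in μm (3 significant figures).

D(7) = 10.1 μm

copper: temperature factor f = +0.126·(-4.4) = -0.5544
  SO₂ term: 0.0053·117.2^0.26·exp(0.059·83-0.5544) = 1.407
  Sd branch = 0.01025·Sd^0.27·e^(0.036·RH+0.049·T) = 1.355 μm/a
  sum: 1.407 + 1.355 → r_corr = 2.762 μm/a
Power-law: D(7) = r_corr · 7^0.667
  D(7) = 2.762 × 7^0.667 = 2.762 × 3.662 = 10.11 μm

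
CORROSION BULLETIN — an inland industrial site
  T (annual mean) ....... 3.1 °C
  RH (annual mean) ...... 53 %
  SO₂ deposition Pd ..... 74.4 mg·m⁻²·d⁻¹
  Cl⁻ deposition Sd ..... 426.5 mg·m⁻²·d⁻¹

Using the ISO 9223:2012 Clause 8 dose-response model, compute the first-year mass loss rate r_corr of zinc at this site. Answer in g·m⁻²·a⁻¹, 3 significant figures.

zinc: T≤10 °C ⇒ hinge +0.038·(3.1−10) = -0.2622
  SO₂ term: 0.0129·74.4^0.44·exp(0.046·53-0.2622) = 0.7569
  Cl⁻ term: 0.0175·426.5^0.57·exp(0.008·53+0.085·3.1) = 1.098
  sum: 0.7569 + 1.098 → r_corr = 1.855 μm/a
Convert to mass loss: 1.855 μm/a × 7.14 g/cm³ = 13.24 g·m⁻²·a⁻¹

r_corr = 13.2 g·m⁻²·a⁻¹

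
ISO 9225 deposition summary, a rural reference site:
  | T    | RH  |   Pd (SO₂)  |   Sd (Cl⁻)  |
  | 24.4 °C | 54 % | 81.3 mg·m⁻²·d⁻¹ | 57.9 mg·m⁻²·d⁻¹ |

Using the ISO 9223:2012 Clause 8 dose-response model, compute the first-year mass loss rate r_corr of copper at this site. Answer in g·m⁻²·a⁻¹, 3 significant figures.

copper: temperature factor f = -0.080·(14.4) = -1.1520
  SO₂ term: 0.0053·81.3^0.26·exp(0.059·54-1.1520) = 0.1271
  Sd branch = 0.01025·Sd^0.27·e^(0.036·RH+0.049·T) = 0.7082 μm/a
  r_corr = 0.1271 + 0.7082 = 0.8353 μm/a
Convert to mass loss: 0.8353 μm/a × 8.96 g/cm³ = 7.485 g·m⁻²·a⁻¹

r_corr = 7.48 g·m⁻²·a⁻¹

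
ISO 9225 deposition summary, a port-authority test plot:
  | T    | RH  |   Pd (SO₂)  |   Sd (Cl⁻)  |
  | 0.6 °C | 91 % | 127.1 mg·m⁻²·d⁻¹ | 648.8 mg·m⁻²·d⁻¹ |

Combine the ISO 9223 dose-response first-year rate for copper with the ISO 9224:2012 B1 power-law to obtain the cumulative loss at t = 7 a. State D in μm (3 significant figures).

copper: temperature factor f = +0.126·(-9.4) = -1.1844
  SO₂ term: 0.0053·127.1^0.26·exp(0.059·91-1.1844) = 1.227
  Cl⁻ term: 0.01025·648.8^0.27·exp(0.036·91+0.049·0.6) = 1.605
  sum: 1.227 + 1.605 → r_corr = 2.832 μm/a
Power-law: D(7) = r_corr · 7^0.667
  D(7) = 2.832 × 7^0.667 = 2.832 × 3.662 = 10.37 μm

D(7) = 10.4 μm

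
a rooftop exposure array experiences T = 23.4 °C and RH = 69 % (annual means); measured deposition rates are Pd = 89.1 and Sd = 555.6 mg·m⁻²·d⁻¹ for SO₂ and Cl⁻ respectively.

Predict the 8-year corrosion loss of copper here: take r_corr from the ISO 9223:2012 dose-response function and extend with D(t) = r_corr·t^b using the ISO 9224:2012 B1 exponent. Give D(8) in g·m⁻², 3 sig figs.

copper: temperature factor f = -0.080·(13.4) = -1.0720
  SO₂ term: 0.0053·89.1^0.26·exp(0.059·69-1.0720) = 0.3417
  Cl⁻ term: 0.01025·555.6^0.27·exp(0.036·69+0.049·23.4) = 2.131
  sum: 0.3417 + 2.131 → r_corr = 2.473 μm/a
ISO 9224: D(t) = r_corr · t^b with b = 0.667 (copper, B1)
  D(8) = 2.473 × 8^0.667 = 2.473 × 4.003 = 9.897 μm
  Mass loss = 9.897 μm × 8.96 g/cm³ = 88.68 g·m⁻²

D(8) = 88.7 g·m⁻²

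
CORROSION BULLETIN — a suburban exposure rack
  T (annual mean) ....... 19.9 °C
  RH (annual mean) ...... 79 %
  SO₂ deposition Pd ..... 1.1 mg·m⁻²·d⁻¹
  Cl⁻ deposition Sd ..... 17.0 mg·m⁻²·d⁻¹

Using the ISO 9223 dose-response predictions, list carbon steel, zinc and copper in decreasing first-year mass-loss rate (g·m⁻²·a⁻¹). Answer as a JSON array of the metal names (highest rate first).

carbon steel: T>10 °C ⇒ hinge -0.054·(19.9−10) = -0.5346
  SO₂ term: 1.77·1.1^0.52·exp(0.02·79-0.5346) = 5.291
  Sd branch = 0.102·Sd^0.62·e^(0.033·RH+0.04·T) = 17.76 μm/a
  sum: 5.291 + 17.76 → r_corr = 23.05 μm/a
  mass loss = 23.05 μm/a × 7.85 g/cm³ = 180.9 g·m⁻²·a⁻¹
zinc: T>10 °C ⇒ hinge -0.071·(19.9−10) = -0.7029
  SO₂ term: 0.0129·1.1^0.44·exp(0.046·79-0.7029) = 0.2522
  Sd branch = 0.0175·Sd^0.57·e^(0.008·RH+0.085·T) = 0.8984 μm/a
  r_corr = 0.2522 + 0.8984 = 1.151 μm/a
  mass loss = 1.151 μm/a × 7.14 g/cm³ = 8.215 g·m⁻²·a⁻¹
copper: temperature factor f = -0.080·(9.9) = -0.7920
  Pd branch = 0.0053·Pd^0.26·e^(0.059·RH+f) = 0.2602 μm/a
  Cl⁻ term: 0.01025·17.0^0.27·exp(0.036·79+0.049·19.9) = 1.004
  sum: 0.2602 + 1.004 → r_corr = 1.264 μm/a
  mass loss = 1.264 μm/a × 8.96 g/cm³ = 11.32 g·m⁻²·a⁻¹
Ordering by g·m⁻²·a⁻¹: carbon steel (181) > copper (11.3) > zinc (8.22)

["carbon steel", "copper", "zinc"]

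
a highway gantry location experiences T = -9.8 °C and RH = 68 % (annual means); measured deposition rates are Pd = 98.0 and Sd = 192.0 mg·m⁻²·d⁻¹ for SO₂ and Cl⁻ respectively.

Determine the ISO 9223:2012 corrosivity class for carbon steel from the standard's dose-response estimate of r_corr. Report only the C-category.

C2

carbon steel: T≤10 °C ⇒ hinge +0.150·(-9.8−10) = -2.9700
  SO₂ term: 1.77·98.0^0.52·exp(0.02·68-2.9700) = 3.839
  Sd branch = 0.102·Sd^0.62·e^(0.033·RH+0.04·T) = 16.93 μm/a
  sum: 3.839 + 16.93 → r_corr = 20.77 μm/a
20.8 μm/a falls in (1.3, 25] for carbon steel → category C2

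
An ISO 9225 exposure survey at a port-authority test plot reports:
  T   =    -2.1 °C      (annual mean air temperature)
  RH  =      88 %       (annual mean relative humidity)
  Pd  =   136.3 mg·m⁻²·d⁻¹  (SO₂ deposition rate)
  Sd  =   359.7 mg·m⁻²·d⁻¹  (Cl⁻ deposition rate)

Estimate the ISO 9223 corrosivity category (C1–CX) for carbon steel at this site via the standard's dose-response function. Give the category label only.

C5

carbon steel: T≤10 °C ⇒ hinge +0.150·(-2.1−10) = -1.8150
  Pd branch = 1.77·Pd^0.52·e^(0.02·RH+f) = 21.58 μm/a
  Cl⁻ term: 0.102·359.7^0.62·exp(0.033·88+0.04·-2.1) = 65.76
  sum: 21.58 + 65.76 → r_corr = 87.34 μm/a
87.3 μm/a falls in (80, 200] for carbon steel → category C5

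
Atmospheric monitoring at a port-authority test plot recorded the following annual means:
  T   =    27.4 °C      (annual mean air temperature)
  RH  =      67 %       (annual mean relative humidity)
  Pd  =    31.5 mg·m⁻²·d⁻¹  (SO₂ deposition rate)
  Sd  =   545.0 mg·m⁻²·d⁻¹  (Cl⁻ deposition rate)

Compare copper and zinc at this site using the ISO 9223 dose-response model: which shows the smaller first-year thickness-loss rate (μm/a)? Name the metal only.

copper

copper: T>10 °C ⇒ hinge -0.080·(27.4−10) = -1.3920
  sulphur-dioxide contribution → 0.1683 μm/a
  chloride contribution → 2.4 μm/a
  total first-year rate 2.568 μm/a
zinc: temperature factor f = -0.071·(17.4) = -1.2354
  sulphur-dioxide contribution → 0.3731 μm/a
  chloride contribution → 11.14 μm/a
  total first-year rate 11.52 μm/a
Ordering by μm/a: zinc (11.5) > copper (2.57)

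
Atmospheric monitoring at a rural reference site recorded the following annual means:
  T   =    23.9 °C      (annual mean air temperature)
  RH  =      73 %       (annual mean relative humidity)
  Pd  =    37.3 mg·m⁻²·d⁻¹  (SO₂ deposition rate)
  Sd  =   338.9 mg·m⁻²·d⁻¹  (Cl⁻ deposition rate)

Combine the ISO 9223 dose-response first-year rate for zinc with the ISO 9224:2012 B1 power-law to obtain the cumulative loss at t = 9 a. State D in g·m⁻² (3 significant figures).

zinc: f(T) = -0.071·(T−10) [T>10 °C] = -0.9869
  Pd branch = 0.0129·Pd^0.44·e^(0.046·RH+f) = 0.679 μm/a
  Cl⁻ term: 0.0175·338.9^0.57·exp(0.008·73+0.085·23.9) = 6.623
  r_corr = 0.679 + 6.623 = 7.302 μm/a
Long-term exponent b (ISO 9224 Table 2, B1) = 0.813
  D(9) = 7.302 × 9^0.813 = 7.302 × 5.968 = 43.58 μm
  Mass loss = 43.58 μm × 7.14 g/cm³ = 311.1 g·m⁻²

D(9) = 311 g·m⁻²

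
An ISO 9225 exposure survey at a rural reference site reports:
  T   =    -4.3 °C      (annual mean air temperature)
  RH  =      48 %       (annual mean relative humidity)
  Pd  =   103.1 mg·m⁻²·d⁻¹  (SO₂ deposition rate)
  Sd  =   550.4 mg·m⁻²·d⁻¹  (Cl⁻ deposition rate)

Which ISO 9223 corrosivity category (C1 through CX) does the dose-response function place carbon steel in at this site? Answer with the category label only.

carbon steel: f(T) = +0.150·(T−10) [T≤10 °C] = -2.1450
  sulphur-dioxide contribution → 6.029 μm/a
  chloride contribution → 20.94 μm/a
  ⇒ r_corr(carbon steel) = 26.97 μm/a
Category bounds: 25…50 μm/a bracket r_corr ⇒ C3

C3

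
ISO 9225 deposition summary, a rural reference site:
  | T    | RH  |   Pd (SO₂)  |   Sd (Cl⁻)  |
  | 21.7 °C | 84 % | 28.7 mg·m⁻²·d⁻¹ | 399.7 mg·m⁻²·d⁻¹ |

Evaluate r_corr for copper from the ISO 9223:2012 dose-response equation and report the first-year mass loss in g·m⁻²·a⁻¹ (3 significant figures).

r_corr = 33.9 g·m⁻²·a⁻¹

copper: T>10 °C ⇒ hinge -0.080·(21.7−10) = -0.9360
  Pd branch = 0.0053·Pd^0.26·e^(0.059·RH+f) = 0.7066 μm/a
  Sd branch = 0.01025·Sd^0.27·e^(0.036·RH+0.049·T) = 3.078 μm/a
  sum: 0.7066 + 3.078 → r_corr = 3.785 μm/a
Convert to mass loss: 3.785 μm/a × 8.96 g/cm³ = 33.91 g·m⁻²·a⁻¹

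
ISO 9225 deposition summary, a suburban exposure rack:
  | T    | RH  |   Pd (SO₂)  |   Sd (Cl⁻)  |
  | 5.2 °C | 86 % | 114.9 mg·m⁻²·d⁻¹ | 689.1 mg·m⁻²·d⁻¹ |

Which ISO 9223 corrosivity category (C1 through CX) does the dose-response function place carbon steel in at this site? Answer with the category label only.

C5

carbon steel: temperature factor f = +0.150·(-4.8) = -0.7200
  Pd branch = 1.77·Pd^0.52·e^(0.02·RH+f) = 56.71 μm/a
  Cl⁻ term: 0.102·689.1^0.62·exp(0.033·86+0.04·5.2) = 123.4
  r_corr = 56.71 + 123.4 = 180.1 μm/a
ISO 9223 Table 2 (carbon steel): 80 < 180 ≤ 200 μm/a ⇒ C5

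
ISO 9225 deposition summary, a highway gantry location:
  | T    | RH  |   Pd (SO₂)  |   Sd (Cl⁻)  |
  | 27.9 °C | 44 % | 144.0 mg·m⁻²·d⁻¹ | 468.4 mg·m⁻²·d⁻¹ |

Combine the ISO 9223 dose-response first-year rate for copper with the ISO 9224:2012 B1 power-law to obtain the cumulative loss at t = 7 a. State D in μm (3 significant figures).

D(7) = 4.00 μm

copper: f(T) = -0.080·(T−10) [T>10 °C] = -1.4320
  sulphur-dioxide contribution → 0.0618 μm/a
  chloride contribution → 1.031 μm/a
  ⇒ r_corr(copper) = 1.093 μm/a
ISO 9224: D(t) = r_corr · t^b with b = 0.667 (copper, B1)
  D(7) = 1.093 × 7^0.667 = 1.093 × 3.662 = 4.003 μm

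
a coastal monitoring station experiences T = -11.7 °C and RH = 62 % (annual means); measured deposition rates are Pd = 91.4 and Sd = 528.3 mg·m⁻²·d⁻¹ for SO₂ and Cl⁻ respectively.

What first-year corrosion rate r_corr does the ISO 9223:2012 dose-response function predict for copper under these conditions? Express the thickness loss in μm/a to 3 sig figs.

copper: f(T) = +0.126·(T−10) [T≤10 °C] = -2.7342
  sulphur-dioxide contribution → 0.04318 μm/a
  chloride contribution → 0.2926 μm/a
  total first-year rate 0.3358 μm/a

r_corr = 0.336 μm/a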